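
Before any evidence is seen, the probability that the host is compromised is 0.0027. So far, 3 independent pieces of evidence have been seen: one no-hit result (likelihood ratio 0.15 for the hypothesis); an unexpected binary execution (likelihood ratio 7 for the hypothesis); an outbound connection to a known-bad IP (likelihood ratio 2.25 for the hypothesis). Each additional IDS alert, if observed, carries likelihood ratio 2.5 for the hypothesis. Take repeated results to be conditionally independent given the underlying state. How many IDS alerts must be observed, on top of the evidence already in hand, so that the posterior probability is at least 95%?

Prior odds = 0.0027/0.9973 = 27/9973.
Combined Bayes factor of the evidence already in hand = 0.15 × 7 × 2.25 = 2.3625.
Odds after that evidence = (27/9973) × 2.3625 = 5103/797840.
Target odds = 0.95/0.05 = 19.
Need 2.5ⁿ ≥ 19 ÷ (5103/797840) = 15158960/5103.
2.5⁸ = 390625/256 falls short of 15158960/5103 but 2.5⁹ = 1953125/512 reaches it, so n = 9.

9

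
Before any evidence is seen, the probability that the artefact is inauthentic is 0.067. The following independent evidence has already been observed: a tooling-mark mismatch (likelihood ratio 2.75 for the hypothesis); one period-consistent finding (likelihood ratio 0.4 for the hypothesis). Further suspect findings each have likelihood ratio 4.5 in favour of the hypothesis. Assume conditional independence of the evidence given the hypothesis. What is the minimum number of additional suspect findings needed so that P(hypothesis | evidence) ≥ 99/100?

Prior odds = 0.067/0.933 = 67/933.
Combined Bayes factor of the evidence already in hand = 2.75 × 0.4 = 1.1.
Odds after that evidence = (67/933) × 1.1 = 737/9330.
Target odds = 0.99/0.01 = 99.
Need 4.5ⁿ ≥ 99 ÷ (737/9330) = 83970/67.
4.5⁴ = 410.0625 falls short of 83970/67 but 4.5⁵ = 1845.28125 reaches it, so n = 5.

5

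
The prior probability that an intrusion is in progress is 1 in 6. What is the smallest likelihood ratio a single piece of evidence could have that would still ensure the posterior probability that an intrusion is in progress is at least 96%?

120

Prior odds = (1/6)/(5/6) = 0.2.
Target odds = 0.96/0.04 = 24.
Required Bayes factor = 24 ÷ 0.2 = 120.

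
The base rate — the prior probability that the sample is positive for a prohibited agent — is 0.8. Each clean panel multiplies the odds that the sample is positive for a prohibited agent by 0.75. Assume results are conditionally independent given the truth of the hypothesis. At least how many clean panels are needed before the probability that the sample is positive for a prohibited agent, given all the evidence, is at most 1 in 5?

10

Prior odds: 0.8 ÷ 0.2 = 4.
Likelihood ratio per clean panel = 0.75.
Target odds: 0.2 ÷ 0.8 = 0.25.
Need 4 × 0.75ⁿ ≤ 0.25, i.e. 0.75ⁿ ≤ 0.0625.
0.75⁹ = 19683/262144 is still above 0.0625 but 0.75¹⁰ = 59049/1048576 is at or below it, so n = 10.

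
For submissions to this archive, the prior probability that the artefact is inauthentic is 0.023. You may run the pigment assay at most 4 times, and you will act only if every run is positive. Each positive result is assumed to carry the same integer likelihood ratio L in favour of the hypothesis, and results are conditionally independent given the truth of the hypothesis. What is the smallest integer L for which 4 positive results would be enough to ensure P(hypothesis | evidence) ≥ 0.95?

6

Prior odds = 0.023/0.977 = 23/977.
Target odds = 0.95/0.05 = 19.
Need L⁴ ≥ 19 ÷ (23/977) = 18563/23.
5⁴ = 625 < 18563/23 ≤ 1296 = 6⁴, so L = 6.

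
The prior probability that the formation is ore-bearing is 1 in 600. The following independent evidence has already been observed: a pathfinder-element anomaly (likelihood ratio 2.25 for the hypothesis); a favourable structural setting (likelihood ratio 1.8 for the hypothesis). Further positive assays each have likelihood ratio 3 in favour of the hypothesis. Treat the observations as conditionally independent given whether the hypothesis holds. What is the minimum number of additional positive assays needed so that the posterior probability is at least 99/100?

Prior odds = (1/600)/(599/600) = 1/599.
Combined Bayes factor of the evidence already in hand = 2.25 × 1.8 = 4.05.
Odds after that evidence = (1/599) × 4.05 = 81/11980.
Target odds = 0.99/0.01 = 99.
Need 3ⁿ ≥ 99 ÷ (81/11980) = 131780/9.
3⁸ = 6561 falls short of 131780/9 but 3⁹ = 19683 reaches it, so n = 9.

9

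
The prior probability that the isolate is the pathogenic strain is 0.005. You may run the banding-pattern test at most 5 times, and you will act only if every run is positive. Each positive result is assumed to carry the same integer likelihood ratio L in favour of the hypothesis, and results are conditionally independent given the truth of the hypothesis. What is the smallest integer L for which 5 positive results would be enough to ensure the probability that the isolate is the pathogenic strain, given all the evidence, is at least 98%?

7

Prior odds = 0.005/0.995 = 1/199.
Target odds = 0.98/0.02 = 49.
Need L⁵ ≥ 49 ÷ (1/199) = 9751.
6⁵ = 7776 < 9751 ≤ 16807 = 7⁵, so L = 7.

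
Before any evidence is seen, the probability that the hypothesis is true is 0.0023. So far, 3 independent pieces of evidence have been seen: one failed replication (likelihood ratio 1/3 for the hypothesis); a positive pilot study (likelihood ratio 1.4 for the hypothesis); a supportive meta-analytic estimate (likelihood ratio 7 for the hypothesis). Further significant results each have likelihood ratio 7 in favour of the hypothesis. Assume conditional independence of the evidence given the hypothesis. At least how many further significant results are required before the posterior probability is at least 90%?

4

Prior odds = 0.0023/0.9977 = 23/9977.
Combined Bayes factor of the evidence already in hand = (1/3) × 1.4 × 7 = 49/15.
Odds after that evidence = (23/9977) × 49/15 = 1127/149655.
Target odds = 0.9/0.1 = 9.
Need 7ⁿ ≥ 9 ÷ (1127/149655) = 1346895/1127.
7³ = 343 falls short of 1346895/1127 but 7⁴ = 2401 reaches it, so n = 4.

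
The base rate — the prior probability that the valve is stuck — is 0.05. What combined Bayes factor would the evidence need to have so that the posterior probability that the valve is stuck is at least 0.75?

Prior odds = 0.05/0.95 = 1/19.
Target odds = 0.75/0.25 = 3.
Required Bayes factor = 3 ÷ (1/19) = 57.

57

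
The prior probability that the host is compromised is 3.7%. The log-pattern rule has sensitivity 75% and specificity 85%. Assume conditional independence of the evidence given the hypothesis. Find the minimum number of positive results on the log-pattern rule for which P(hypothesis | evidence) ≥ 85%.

Prior odds: 0.037 ÷ 0.963 = 37/963.
False-positive rate = 1 − 0.85 = 0.15; likelihood ratio of a positive = 0.75/0.15 = 5.
Target odds: 0.85 ÷ 0.15 = 17/3.
Need (37/963) × 5ⁿ ≥ 17/3, i.e. 5ⁿ ≥ 5457/37.
5³ = 125 falls short of 5457/37 but 5⁴ = 625 reaches it, so n = 4.

4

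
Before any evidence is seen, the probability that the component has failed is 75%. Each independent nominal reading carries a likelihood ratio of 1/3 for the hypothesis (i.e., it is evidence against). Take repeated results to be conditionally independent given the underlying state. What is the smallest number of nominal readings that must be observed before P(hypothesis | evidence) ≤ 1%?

6

Prior odds: 0.75 ÷ 0.25 = 3.
Likelihood ratio per nominal reading = 1/3.
Target posterior odds = 0.01/0.99 = 1/99.
Require (1/3)ⁿ ≤ 1/99 ÷ 3 = 1/297.
(1/3)⁵ = 1/243 is still above 1/297 but (1/3)⁶ = 1/729 is at or below it, so n = 6.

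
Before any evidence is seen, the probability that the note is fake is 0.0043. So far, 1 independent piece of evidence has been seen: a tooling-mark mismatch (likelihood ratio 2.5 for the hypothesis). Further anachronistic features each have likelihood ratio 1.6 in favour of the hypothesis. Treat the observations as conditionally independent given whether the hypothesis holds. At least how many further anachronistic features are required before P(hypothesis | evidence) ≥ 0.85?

Prior odds = 0.0043/0.9957 = 43/9957.
Bayes factor of the evidence already in hand = 2.5.
Odds after that evidence = (43/9957) × 2.5 = 215/19914.
Target odds = 0.85/0.15 = 17/3.
Need 1.6ⁿ ≥ 17/3 ÷ (215/19914) = 112846/215.
1.6¹³ ≈450.36 falls short of 112846/215 but 1.6¹⁴ ≈720.576 reaches it, so n = 14.

14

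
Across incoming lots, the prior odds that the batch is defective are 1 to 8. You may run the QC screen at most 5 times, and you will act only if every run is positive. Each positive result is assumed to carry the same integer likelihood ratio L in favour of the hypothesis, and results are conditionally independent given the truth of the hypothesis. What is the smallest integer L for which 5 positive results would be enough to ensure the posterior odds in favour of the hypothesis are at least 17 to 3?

3

Prior odds = 0.125.
Target odds = 17/3.
Need L⁵ ≥ 17/3 ÷ 0.125 = 136/3.
2⁵ = 32 < 136/3 ≤ 243 = 3⁵, so L = 3.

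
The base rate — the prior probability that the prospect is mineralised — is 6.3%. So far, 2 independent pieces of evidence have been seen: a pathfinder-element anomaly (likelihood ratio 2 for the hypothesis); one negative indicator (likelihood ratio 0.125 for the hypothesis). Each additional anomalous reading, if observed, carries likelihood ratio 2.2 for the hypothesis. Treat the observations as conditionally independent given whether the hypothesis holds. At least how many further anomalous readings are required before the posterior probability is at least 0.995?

12

Prior odds = 0.063/0.937 = 63/937.
Combined Bayes factor of the evidence already in hand = 2 × 0.125 = 0.25.
Odds after that evidence = (63/937) × 0.25 = 63/3748.
Target odds = 0.995/0.005 = 199.
Need 2.2ⁿ ≥ 199 ÷ (63/3748) = 745852/63.
2.2¹¹ ≈5843.18 falls short of 745852/63 but 2.2¹² ≈12855 reaches it, so n = 12.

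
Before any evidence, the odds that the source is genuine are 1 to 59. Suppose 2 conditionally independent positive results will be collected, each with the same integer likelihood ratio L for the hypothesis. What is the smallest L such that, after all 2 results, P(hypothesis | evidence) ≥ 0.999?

Prior odds = 1/59.
Target odds = 0.999/0.001 = 999.
Need L² ≥ 999 ÷ (1/59) = 58941.
242² = 58564 < 58941 ≤ 59049 = 243², so L = 243.

243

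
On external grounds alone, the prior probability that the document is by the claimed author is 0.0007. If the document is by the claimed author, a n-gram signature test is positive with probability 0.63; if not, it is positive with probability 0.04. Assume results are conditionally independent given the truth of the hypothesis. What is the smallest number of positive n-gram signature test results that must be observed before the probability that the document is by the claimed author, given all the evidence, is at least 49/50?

Prior odds = 0.0007/0.9993 = 7/9993.
Likelihood ratio of a positive = 0.63/0.04 = 15.75.
Target odds: 0.98 ÷ 0.02 = 49.
Need (7/9993) × 15.75ⁿ ≥ 49, i.e. 15.75ⁿ ≥ 69951.
15.75⁴ = 15752961/256 falls short of 69951 but 15.75⁵ = 992436543/1024 reaches it, so n = 5.

5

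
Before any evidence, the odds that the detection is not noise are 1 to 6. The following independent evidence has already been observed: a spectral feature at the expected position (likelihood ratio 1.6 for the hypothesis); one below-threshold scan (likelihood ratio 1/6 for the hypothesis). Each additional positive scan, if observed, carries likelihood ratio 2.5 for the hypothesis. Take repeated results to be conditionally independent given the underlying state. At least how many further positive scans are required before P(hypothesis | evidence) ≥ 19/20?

Prior odds = 1/6.
Combined Bayes factor of the evidence already in hand = 1.6 × (1/6) = 4/15.
Odds after that evidence = (1/6) × 4/15 = 2/45.
Target odds = 0.95/0.05 = 19.
Need 2.5ⁿ ≥ 19 ÷ (2/45) = 427.5.
2.5⁶ = 244.140625 falls short of 427.5 but 2.5⁷ = 610.3515625 reaches it, so n = 7.

7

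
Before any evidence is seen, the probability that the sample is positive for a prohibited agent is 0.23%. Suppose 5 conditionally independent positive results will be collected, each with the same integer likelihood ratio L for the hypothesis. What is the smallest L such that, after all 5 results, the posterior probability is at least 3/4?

5

Prior odds = 0.0023/0.9977 = 23/9977.
Target odds = 0.75/0.25 = 3.
Need L⁵ ≥ 3 ÷ (23/9977) = 29931/23.
4⁵ = 1024 < 29931/23 ≤ 3125 = 5⁵, so L = 5.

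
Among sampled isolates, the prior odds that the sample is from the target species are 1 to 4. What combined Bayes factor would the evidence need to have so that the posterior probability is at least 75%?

12

Prior odds = 0.25.
Target odds = 0.75/0.25 = 3.
Required Bayes factor = 3 ÷ 0.25 = 12.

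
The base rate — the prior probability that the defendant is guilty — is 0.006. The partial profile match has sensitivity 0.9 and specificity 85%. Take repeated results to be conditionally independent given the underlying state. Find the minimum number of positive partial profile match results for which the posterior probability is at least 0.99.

6

Prior odds = 0.006/0.994 = 3/497.
False-positive rate = 1 − 0.85 = 0.15; likelihood ratio of a positive = 0.9/0.15 = 6.
Target posterior odds = 0.99/0.01 = 99.
Need (3/497) × 6ⁿ ≥ 99, i.e. 6ⁿ ≥ 16401.
6⁵ = 7776 falls short of 16401 but 6⁶ = 46656 reaches it, so n = 6.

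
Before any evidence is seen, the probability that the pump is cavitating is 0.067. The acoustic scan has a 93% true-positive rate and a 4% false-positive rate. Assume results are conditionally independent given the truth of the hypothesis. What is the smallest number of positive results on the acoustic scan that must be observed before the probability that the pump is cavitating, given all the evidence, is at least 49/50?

Prior odds: 0.067 ÷ 0.933 = 67/933.
Likelihood ratio of a positive result = 0.93/0.04 = 23.25.
Target odds: 0.98 ÷ 0.02 = 49.
Need (67/933) × 23.25ⁿ ≥ 49, i.e. 23.25ⁿ ≥ 45717/67.
23.25² = 540.5625 falls short of 45717/67 but 23.25³ = 804357/64 reaches it, so n = 3.

3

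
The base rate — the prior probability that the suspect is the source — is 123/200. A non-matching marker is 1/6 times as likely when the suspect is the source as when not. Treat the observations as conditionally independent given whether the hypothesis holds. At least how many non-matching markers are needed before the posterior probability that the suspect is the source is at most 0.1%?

Prior odds: 0.615 ÷ 0.385 = 123/77.
Likelihood ratio per non-matching marker = 1/6.
Target posterior odds = 0.001/0.999 = 1/999.
Need (123/77) × (1/6)ⁿ ≤ 1/999, i.e. (1/6)ⁿ ≤ 77/122877.
(1/6)⁴ = 1/1296 is still above 77/122877 but (1/6)⁵ = 1/7776 is at or below it, so n = 5.

5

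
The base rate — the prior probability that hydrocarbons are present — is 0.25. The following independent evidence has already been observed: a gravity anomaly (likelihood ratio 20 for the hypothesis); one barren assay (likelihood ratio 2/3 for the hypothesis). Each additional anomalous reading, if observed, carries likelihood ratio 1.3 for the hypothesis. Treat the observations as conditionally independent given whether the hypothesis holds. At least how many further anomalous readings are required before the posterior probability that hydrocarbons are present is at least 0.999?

Prior odds = 0.25/0.75 = 1/3.
Combined Bayes factor of the evidence already in hand = 20 × (2/3) = 40/3.
Odds after that evidence = (1/3) × 40/3 = 40/9.
Target odds = 0.999/0.001 = 999.
Need 1.3ⁿ ≥ 999 ÷ (40/9) = 224.775.
1.3²⁰ ≈190.05 falls short of 224.775 but 1.3²¹ ≈247.065 reaches it, so n = 21.

21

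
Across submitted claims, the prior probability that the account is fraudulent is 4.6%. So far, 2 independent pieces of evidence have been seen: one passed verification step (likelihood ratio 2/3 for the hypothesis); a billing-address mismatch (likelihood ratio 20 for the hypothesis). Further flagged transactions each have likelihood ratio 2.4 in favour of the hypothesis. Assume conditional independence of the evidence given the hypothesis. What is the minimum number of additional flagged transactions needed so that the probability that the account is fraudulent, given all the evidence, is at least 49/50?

5

Prior odds = 0.046/0.954 = 23/477.
Combined Bayes factor of the evidence already in hand = (2/3) × 20 = 40/3.
Odds after that evidence = (23/477) × 40/3 = 920/1431.
Target odds = 0.98/0.02 = 49.
Need 2.4ⁿ ≥ 49 ÷ (920/1431) = 70119/920.
2.4⁴ = 33.1776 falls short of 70119/920 but 2.4⁵ = 79.62624 reaches it, so n = 5.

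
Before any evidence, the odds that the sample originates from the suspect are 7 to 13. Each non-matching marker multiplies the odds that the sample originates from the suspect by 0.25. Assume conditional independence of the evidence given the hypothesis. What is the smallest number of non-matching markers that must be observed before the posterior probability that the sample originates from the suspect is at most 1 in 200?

4

Prior odds = 7/13.
Likelihood ratio per non-matching marker = 0.25.
Target posterior odds = 0.005/0.995 = 1/199.
Need (7/13) × 0.25ⁿ ≤ 1/199, i.e. 0.25ⁿ ≤ 13/1393.
0.25³ = 0.015625 is still above 13/1393 but 0.25⁴ = 0.00390625 is at or below it, so n = 4.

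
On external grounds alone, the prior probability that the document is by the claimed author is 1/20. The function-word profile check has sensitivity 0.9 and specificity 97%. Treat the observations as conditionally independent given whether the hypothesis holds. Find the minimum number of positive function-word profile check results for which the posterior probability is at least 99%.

3

Prior odds = 0.05/0.95 = 1/19.
False-positive rate = 1 − 0.97 = 0.03; likelihood ratio of a positive = 0.9/0.03 = 30.
Target odds: 0.99 ÷ 0.01 = 99.
Need (1/19) × 30ⁿ ≥ 99, i.e. 30ⁿ ≥ 1881.
30² = 900 falls short of 1881 but 30³ = 27000 reaches it, so n = 3.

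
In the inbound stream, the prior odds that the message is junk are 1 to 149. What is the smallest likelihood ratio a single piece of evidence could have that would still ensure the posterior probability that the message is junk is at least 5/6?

Prior odds = 1/149.
Target odds = (5/6)/(1/6) = 5.
Required Bayes factor = 5 ÷ (1/149) = 745.

745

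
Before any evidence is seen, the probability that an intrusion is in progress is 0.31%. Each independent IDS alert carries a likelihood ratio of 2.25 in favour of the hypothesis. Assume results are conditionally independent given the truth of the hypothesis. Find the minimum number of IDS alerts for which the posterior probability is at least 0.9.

10

Prior odds: 0.0031 ÷ 0.9969 = 31/9969.
Likelihood ratio per IDS alert = 2.25.
Target posterior odds = 0.9/0.1 = 9.
Need (31/9969) × 2.25ⁿ ≥ 9, i.e. 2.25ⁿ ≥ 89721/31.
2.25⁹ = 387420489/262144 falls short of 89721/31 but 2.25¹⁰ ≈3325.26 reaches it, so n = 10.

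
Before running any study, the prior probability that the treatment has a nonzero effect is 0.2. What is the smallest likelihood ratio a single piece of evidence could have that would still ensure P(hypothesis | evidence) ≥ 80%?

16

Prior odds = 0.2/0.8 = 0.25.
Target odds = 0.8/0.2 = 4.
Required Bayes factor = 4 ÷ 0.25 = 16.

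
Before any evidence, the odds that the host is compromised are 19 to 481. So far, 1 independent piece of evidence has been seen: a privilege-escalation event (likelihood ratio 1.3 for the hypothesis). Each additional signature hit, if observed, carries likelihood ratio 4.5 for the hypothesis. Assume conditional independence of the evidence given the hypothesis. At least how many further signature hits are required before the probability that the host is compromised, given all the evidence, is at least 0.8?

Prior odds = 19/481.
Bayes factor of the evidence already in hand = 1.3.
Odds after that evidence = (19/481) × 1.3 = 19/370.
Target odds = 0.8/0.2 = 4.
Need 4.5ⁿ ≥ 4 ÷ (19/370) = 1480/19.
4.5² = 20.25 falls short of 1480/19 but 4.5³ = 91.125 reaches it, so n = 3.

3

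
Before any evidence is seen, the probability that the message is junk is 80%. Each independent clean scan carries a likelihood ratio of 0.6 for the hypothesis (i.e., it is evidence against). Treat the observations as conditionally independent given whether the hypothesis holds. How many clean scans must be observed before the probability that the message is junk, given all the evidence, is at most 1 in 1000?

17

Prior odds: 0.8 ÷ 0.2 = 4.
Likelihood ratio per clean scan = 0.6.
Target odds: 0.001 ÷ 0.999 = 1/999.
Require 0.6ⁿ ≤ 1/999 ÷ 4 = 1/3996.
0.6¹⁶ ≈0.000282111 is still above 1/3996 but 0.6¹⁷ ≈0.000169267 is at or below it, so n = 17.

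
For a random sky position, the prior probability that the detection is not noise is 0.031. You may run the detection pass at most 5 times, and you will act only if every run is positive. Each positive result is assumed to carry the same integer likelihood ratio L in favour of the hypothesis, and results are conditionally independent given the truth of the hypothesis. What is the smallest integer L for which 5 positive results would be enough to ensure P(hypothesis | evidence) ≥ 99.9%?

8

Prior odds = 0.031/0.969 = 31/969.
Target odds = 0.999/0.001 = 999.
Need L⁵ ≥ 999 ÷ (31/969) = 968031/31.
7⁵ = 16807 < 968031/31 ≤ 32768 = 8⁵, so L = 8.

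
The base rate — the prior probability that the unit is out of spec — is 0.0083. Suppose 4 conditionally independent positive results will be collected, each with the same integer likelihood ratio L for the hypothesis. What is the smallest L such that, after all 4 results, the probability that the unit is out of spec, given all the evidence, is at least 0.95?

7

Prior odds = 0.0083/0.9917 = 83/9917.
Target odds = 0.95/0.05 = 19.
Need L⁴ ≥ 19 ÷ (83/9917) = 188423/83.
6⁴ = 1296 < 188423/83 ≤ 2401 = 7⁴, so L = 7.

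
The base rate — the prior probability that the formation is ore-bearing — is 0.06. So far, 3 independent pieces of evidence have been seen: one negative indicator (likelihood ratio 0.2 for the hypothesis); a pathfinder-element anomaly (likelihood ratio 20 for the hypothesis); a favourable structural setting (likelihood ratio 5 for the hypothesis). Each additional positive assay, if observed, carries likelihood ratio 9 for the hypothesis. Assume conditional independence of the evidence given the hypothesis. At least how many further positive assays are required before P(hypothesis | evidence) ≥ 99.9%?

Prior odds = 0.06/0.94 = 3/47.
Combined Bayes factor of the evidence already in hand = 0.2 × 20 × 5 = 20.
Odds after that evidence = (3/47) × 20 = 60/47.
Target odds = 0.999/0.001 = 999.
Need 9ⁿ ≥ 999 ÷ (60/47) = 782.55.
9³ = 729 falls short of 782.55 but 9⁴ = 6561 reaches it, so n = 4.

4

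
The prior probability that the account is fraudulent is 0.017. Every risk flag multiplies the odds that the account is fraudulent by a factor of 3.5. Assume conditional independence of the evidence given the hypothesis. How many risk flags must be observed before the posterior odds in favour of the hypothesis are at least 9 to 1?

Prior odds = 0.017/0.983 = 17/983.
Likelihood ratio per risk flag = 3.5.
Target odds = 9.
Require 3.5ⁿ ≥ 9 ÷ (17/983) = 8847/17.
3.5⁴ = 150.0625 falls short of 8847/17 but 3.5⁵ = 525.21875 reaches it, so n = 5.

5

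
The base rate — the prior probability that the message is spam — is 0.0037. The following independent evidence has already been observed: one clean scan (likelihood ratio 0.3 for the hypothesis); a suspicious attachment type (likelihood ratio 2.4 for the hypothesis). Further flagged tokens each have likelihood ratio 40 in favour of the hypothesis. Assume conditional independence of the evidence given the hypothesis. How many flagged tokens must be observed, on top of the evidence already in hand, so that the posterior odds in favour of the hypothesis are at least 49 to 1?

Prior odds = 0.0037/0.9963 = 37/9963.
Combined Bayes factor of the evidence already in hand = 0.3 × 2.4 = 0.72.
Odds after that evidence = (37/9963) × 0.72 = 74/27675.
Target odds = 49.
Need 40ⁿ ≥ 49 ÷ (74/27675) = 1356075/74.
40² = 1600 falls short of 1356075/74 but 40³ = 64000 reaches it, so n = 3.

3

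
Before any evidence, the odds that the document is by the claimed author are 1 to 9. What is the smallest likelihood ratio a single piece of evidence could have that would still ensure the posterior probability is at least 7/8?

Prior odds = 1/9.
Target odds = 0.875/0.125 = 7.
Required Bayes factor = 7 ÷ (1/9) = 63.

63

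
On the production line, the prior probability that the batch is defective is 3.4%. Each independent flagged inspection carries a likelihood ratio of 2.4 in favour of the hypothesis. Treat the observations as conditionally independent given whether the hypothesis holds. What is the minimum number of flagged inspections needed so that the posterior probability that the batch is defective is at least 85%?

Prior odds = 0.034/0.966 = 17/483.
Likelihood ratio per flagged inspection = 2.4.
Target odds: 0.85 ÷ 0.15 = 17/3.
Need (17/483) × 2.4ⁿ ≥ 17/3, i.e. 2.4ⁿ ≥ 161.
2.4⁵ = 79.62624 falls short of 161 but 2.4⁶ = 2985984/15625 reaches it, so n = 6.

6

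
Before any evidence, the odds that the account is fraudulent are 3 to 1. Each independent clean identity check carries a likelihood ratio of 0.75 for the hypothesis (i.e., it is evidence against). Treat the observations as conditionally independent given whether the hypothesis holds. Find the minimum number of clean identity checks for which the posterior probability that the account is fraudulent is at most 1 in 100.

Prior odds = 3.
Likelihood ratio per clean identity check = 0.75.
Target posterior odds = 0.01/0.99 = 1/99.
Require 0.75ⁿ ≤ 1/99 ÷ 3 = 1/297.
0.75¹⁹ ≈0.00422828 is still above 1/297 but 0.75²⁰ ≈0.00317121 is at or below it, so n = 20.

20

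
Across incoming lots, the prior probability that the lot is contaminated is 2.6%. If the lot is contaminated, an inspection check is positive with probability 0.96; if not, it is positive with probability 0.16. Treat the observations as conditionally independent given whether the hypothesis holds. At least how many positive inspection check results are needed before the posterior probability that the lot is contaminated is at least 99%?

Prior odds = 0.026/0.974 = 13/487.
Likelihood ratio of a positive = 0.96/0.16 = 6.
Target posterior odds = 0.99/0.01 = 99.
Need (13/487) × 6ⁿ ≥ 99, i.e. 6ⁿ ≥ 48213/13.
6⁴ = 1296 falls short of 48213/13 but 6⁵ = 7776 reaches it, so n = 5.

5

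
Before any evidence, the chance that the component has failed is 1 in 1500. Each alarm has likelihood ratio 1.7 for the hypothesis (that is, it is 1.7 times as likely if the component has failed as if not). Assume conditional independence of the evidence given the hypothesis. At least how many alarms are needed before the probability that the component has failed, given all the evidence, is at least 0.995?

Prior odds = (1/1500)/(1499/1500) = 1/1499.
Likelihood ratio per alarm = 1.7.
Target odds: 0.995 ÷ 0.005 = 199.
Require 1.7ⁿ ≥ 199 ÷ (1/1499) = 298301.
1.7²³ ≈199676 falls short of 298301 but 1.7²⁴ ≈339449 reaches it, so n = 24.

24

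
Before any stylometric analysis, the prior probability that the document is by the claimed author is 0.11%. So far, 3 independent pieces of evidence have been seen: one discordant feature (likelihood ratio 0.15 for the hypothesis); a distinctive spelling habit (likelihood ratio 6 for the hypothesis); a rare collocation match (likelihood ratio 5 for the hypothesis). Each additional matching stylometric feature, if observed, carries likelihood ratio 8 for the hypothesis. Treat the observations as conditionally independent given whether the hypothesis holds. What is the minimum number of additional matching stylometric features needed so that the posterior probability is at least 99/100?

5

Prior odds = 0.0011/0.9989 = 11/9989.
Combined Bayes factor of the evidence already in hand = 0.15 × 6 × 5 = 4.5.
Odds after that evidence = (11/9989) × 4.5 = 99/19978.
Target odds = 0.99/0.01 = 99.
Need 8ⁿ ≥ 99 ÷ (99/19978) = 19978.
8⁴ = 4096 falls short of 19978 but 8⁵ = 32768 reaches it, so n = 5.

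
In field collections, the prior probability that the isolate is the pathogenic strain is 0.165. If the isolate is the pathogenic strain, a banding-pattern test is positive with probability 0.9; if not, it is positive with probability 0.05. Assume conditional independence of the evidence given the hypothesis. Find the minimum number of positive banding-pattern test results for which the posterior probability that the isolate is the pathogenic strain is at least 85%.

2

Prior odds: 0.165 ÷ 0.835 = 33/167.
Likelihood ratio of a positive = 0.9/0.05 = 18.
Target posterior odds = 0.85/0.15 = 17/3.
Need (33/167) × 18ⁿ ≥ 17/3, i.e. 18ⁿ ≥ 2839/99.
18¹ = 18 falls short of 2839/99 but 18² = 324 reaches it, so n = 2.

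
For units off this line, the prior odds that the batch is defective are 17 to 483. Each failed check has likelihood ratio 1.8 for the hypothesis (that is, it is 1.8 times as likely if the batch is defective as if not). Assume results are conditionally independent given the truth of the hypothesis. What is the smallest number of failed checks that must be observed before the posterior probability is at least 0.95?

Prior odds = 17/483.
Likelihood ratio per failed check = 1.8.
Target posterior odds = 0.95/0.05 = 19.
Need (17/483) × 1.8ⁿ ≥ 19, i.e. 1.8ⁿ ≥ 9177/17.
1.8¹⁰ ≈357.047 falls short of 9177/17 but 1.8¹¹ ≈642.684 reaches it, so n = 11.

11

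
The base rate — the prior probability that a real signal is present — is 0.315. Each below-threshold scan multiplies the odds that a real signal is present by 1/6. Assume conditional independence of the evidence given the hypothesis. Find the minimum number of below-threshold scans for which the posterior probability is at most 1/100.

3

Prior odds = 0.315/0.685 = 63/137.
Likelihood ratio per below-threshold scan = 1/6.
Target odds: 0.01 ÷ 0.99 = 1/99.
Need (63/137) × (1/6)ⁿ ≤ 1/99, i.e. (1/6)ⁿ ≤ 137/6237.
(1/6)² = 1/36 is still above 137/6237 but (1/6)³ = 1/216 is at or below it, so n = 3.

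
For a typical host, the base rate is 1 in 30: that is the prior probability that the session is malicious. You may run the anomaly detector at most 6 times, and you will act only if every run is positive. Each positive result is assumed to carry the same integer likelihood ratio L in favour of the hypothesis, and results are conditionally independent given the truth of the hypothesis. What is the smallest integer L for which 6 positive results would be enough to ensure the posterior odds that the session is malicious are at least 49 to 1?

Prior odds = (1/30)/(29/30) = 1/29.
Target odds = 49.
Need L⁶ ≥ 49 ÷ (1/29) = 1421.
3⁶ = 729 < 1421 ≤ 4096 = 4⁶, so L = 4.

4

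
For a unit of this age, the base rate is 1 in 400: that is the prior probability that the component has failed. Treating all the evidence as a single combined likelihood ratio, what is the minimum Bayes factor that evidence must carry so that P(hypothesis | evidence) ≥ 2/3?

798

Prior odds = 0.0025/0.9975 = 1/399.
Target odds = (2/3)/(1/3) = 2.
Required Bayes factor = 2 ÷ (1/399) = 798.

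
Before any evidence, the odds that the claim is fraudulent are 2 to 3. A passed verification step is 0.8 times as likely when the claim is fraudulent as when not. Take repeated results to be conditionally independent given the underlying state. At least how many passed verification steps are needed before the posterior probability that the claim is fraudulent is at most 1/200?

Prior odds = 2/3.
Likelihood ratio per passed verification step = 0.8.
Target odds: 0.005 ÷ 0.995 = 1/199.
Require 0.8ⁿ ≤ 1/199 ÷ (2/3) = 3/398.
0.8²¹ ≈0.00922337 is still above 3/398 but 0.8²² ≈0.0073787 is at or below it, so n = 22.

22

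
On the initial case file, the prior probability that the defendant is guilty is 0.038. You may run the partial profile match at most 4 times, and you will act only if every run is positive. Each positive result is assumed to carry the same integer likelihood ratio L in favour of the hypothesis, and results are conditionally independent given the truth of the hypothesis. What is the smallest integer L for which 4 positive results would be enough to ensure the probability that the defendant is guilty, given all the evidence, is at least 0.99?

Prior odds = 0.038/0.962 = 19/481.
Target odds = 0.99/0.01 = 99.
Need L⁴ ≥ 99 ÷ (19/481) = 47619/19.
7⁴ = 2401 < 47619/19 ≤ 4096 = 8⁴, so L = 8.

8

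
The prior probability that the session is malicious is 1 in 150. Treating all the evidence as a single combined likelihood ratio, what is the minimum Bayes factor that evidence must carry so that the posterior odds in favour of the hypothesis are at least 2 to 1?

298

Prior odds = (1/150)/(149/150) = 1/149.
Target odds = 2.
Required Bayes factor = 2 ÷ (1/149) = 298.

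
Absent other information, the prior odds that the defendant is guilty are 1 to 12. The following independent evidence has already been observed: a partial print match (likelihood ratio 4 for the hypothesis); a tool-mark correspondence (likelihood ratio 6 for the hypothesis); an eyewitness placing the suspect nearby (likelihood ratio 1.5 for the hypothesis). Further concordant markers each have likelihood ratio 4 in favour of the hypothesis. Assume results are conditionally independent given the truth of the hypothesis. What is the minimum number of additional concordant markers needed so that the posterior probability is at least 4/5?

Prior odds = 1/12.
Combined Bayes factor of the evidence already in hand = 4 × 6 × 1.5 = 36.
Odds after that evidence = (1/12) × 36 = 3.
Target odds = 0.8/0.2 = 4.
Need 4ⁿ ≥ 4 ÷ 3 = 4/3.
4¹ = 4, which meets the required 4/3; so n = 1.

1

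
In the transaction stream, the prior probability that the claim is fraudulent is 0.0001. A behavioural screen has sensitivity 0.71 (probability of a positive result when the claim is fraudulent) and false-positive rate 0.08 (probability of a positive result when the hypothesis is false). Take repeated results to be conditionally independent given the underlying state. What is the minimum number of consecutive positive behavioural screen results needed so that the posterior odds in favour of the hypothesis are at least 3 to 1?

5

Prior odds = 0.0001/0.9999 = 1/9999.
Likelihood ratio of a positive result = 0.71/0.08 = 8.875.
Target odds = 3.
Require 8.875ⁿ ≥ 3 ÷ (1/9999) = 29997.
8.875⁴ = 25411681/4096 falls short of 29997 but 8.875⁵ ≈55060.7 reaches it, so n = 5.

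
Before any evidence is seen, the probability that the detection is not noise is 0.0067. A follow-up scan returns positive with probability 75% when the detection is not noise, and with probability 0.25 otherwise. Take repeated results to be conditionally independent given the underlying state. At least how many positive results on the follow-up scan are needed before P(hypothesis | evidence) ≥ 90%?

7

Prior odds: 0.0067 ÷ 0.9933 = 67/9933.
Likelihood ratio of a positive result = 0.75/0.25 = 3.
Target posterior odds = 0.9/0.1 = 9.
Require 3ⁿ ≥ 9 ÷ (67/9933) = 89397/67.
3⁶ = 729 falls short of 89397/67 but 3⁷ = 2187 reaches it, so n = 7.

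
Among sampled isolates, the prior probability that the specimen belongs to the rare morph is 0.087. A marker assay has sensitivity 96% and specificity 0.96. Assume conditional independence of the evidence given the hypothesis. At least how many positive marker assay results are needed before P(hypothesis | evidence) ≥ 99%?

Prior odds = 0.087/0.913 = 87/913.
False-positive rate = 1 − 0.96 = 0.04; likelihood ratio of a positive = 0.96/0.04 = 24.
Target odds: 0.99 ÷ 0.01 = 99.
Need (87/913) × 24ⁿ ≥ 99, i.e. 24ⁿ ≥ 30129/29.
24² = 576 falls short of 30129/29 but 24³ = 13824 reaches it, so n = 3.

3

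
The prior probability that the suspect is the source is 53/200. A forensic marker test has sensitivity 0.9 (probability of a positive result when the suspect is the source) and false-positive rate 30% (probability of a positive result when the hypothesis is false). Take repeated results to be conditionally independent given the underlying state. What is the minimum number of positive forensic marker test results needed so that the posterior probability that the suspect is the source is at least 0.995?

6

Prior odds = 0.265/0.735 = 53/147.
Likelihood ratio of a positive result = 0.9/0.3 = 3.
Target odds: 0.995 ÷ 0.005 = 199.
Require 3ⁿ ≥ 199 ÷ (53/147) = 29253/53.
3⁵ = 243 falls short of 29253/53 but 3⁶ = 729 reaches it, so n = 6.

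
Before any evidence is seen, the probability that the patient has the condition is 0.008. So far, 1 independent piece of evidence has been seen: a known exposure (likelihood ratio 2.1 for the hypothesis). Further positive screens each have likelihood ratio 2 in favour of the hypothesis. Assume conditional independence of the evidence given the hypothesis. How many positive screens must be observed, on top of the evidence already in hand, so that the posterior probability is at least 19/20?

11

Prior odds = 0.008/0.992 = 1/124.
Bayes factor of the evidence already in hand = 2.1.
Odds after that evidence = (1/124) × 2.1 = 21/1240.
Target odds = 0.95/0.05 = 19.
Need 2ⁿ ≥ 19 ÷ (21/1240) = 23560/21.
2¹⁰ = 1024 falls short of 23560/21 but 2¹¹ = 2048 reaches it, so n = 11.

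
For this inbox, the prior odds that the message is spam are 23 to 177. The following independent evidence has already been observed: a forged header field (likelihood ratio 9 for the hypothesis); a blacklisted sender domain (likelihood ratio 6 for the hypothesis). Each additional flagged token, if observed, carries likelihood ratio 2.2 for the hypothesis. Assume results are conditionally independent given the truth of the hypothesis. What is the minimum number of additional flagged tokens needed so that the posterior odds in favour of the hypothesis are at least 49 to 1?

Prior odds = 23/177.
Combined Bayes factor of the evidence already in hand = 9 × 6 = 54.
Odds after that evidence = (23/177) × 54 = 414/59.
Target odds = 49.
Need 2.2ⁿ ≥ 49 ÷ (414/59) = 2891/414.
2.2² = 4.84 falls short of 2891/414 but 2.2³ = 10.648 reaches it, so n = 3.

3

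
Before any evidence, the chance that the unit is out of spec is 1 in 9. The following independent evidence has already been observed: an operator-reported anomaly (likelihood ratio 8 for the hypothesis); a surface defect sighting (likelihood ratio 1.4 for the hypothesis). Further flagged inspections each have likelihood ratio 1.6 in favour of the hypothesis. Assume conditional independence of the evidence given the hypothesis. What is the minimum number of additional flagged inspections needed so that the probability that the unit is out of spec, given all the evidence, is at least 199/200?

11

Prior odds = (1/9)/(8/9) = 0.125.
Combined Bayes factor of the evidence already in hand = 8 × 1.4 = 11.2.
Odds after that evidence = 0.125 × 11.2 = 1.4.
Target odds = 0.995/0.005 = 199.
Need 1.6ⁿ ≥ 199 ÷ 1.4 = 995/7.
1.6¹⁰ ≈109.951 falls short of 995/7 but 1.6¹¹ ≈175.922 reaches it, so n = 11.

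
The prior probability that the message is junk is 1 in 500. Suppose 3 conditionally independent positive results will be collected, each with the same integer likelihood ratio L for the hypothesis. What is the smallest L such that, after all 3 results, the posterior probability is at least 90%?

17

Prior odds = 0.002/0.998 = 1/499.
Target odds = 0.9/0.1 = 9.
Need L³ ≥ 9 ÷ (1/499) = 4491.
16³ = 4096 < 4491 ≤ 4913 = 17³, so L = 17.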